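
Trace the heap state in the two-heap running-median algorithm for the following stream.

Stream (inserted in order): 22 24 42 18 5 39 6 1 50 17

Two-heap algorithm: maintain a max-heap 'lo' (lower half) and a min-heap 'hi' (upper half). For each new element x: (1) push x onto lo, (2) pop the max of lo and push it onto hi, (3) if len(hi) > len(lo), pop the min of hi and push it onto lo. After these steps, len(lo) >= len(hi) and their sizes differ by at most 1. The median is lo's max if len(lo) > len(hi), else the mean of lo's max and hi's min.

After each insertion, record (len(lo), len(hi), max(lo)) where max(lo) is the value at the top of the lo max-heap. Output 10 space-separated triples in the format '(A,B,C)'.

Answer: (1,0,22) (1,1,22) (2,1,24) (2,2,22) (3,2,22) (3,3,22) (4,3,22) (4,4,18) (5,4,22) (5,5,18)

Derivation:
Step 1: insert 22 -> lo=[22] hi=[] -> (len(lo)=1, len(hi)=0, max(lo)=22)
Step 2: insert 24 -> lo=[22] hi=[24] -> (len(lo)=1, len(hi)=1, max(lo)=22)
Step 3: insert 42 -> lo=[22, 24] hi=[42] -> (len(lo)=2, len(hi)=1, max(lo)=24)
Step 4: insert 18 -> lo=[18, 22] hi=[24, 42] -> (len(lo)=2, len(hi)=2, max(lo)=22)
Step 5: insert 5 -> lo=[5, 18, 22] hi=[24, 42] -> (len(lo)=3, len(hi)=2, max(lo)=22)
Step 6: insert 39 -> lo=[5, 18, 22] hi=[24, 39, 42] -> (len(lo)=3, len(hi)=3, max(lo)=22)
Step 7: insert 6 -> lo=[5, 6, 18, 22] hi=[24, 39, 42] -> (len(lo)=4, len(hi)=3, max(lo)=22)
Step 8: insert 1 -> lo=[1, 5, 6, 18] hi=[22, 24, 39, 42] -> (len(lo)=4, len(hi)=4, max(lo)=18)
Step 9: insert 50 -> lo=[1, 5, 6, 18, 22] hi=[24, 39, 42, 50] -> (len(lo)=5, len(hi)=4, max(lo)=22)
Step 10: insert 17 -> lo=[1, 5, 6, 17, 18] hi=[22, 24, 39, 42, 50] -> (len(lo)=5, len(hi)=5, max(lo)=18)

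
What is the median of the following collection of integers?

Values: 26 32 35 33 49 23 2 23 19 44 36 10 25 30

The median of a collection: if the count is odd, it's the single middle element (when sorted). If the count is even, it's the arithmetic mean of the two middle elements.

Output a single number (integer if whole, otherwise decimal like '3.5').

Step 1: insert 26 -> lo=[26] (size 1, max 26) hi=[] (size 0) -> median=26
Step 2: insert 32 -> lo=[26] (size 1, max 26) hi=[32] (size 1, min 32) -> median=29
Step 3: insert 35 -> lo=[26, 32] (size 2, max 32) hi=[35] (size 1, min 35) -> median=32
Step 4: insert 33 -> lo=[26, 32] (size 2, max 32) hi=[33, 35] (size 2, min 33) -> median=32.5
Step 5: insert 49 -> lo=[26, 32, 33] (size 3, max 33) hi=[35, 49] (size 2, min 35) -> median=33
Step 6: insert 23 -> lo=[23, 26, 32] (size 3, max 32) hi=[33, 35, 49] (size 3, min 33) -> median=32.5
Step 7: insert 2 -> lo=[2, 23, 26, 32] (size 4, max 32) hi=[33, 35, 49] (size 3, min 33) -> median=32
Step 8: insert 23 -> lo=[2, 23, 23, 26] (size 4, max 26) hi=[32, 33, 35, 49] (size 4, min 32) -> median=29
Step 9: insert 19 -> lo=[2, 19, 23, 23, 26] (size 5, max 26) hi=[32, 33, 35, 49] (size 4, min 32) -> median=26
Step 10: insert 44 -> lo=[2, 19, 23, 23, 26] (size 5, max 26) hi=[32, 33, 35, 44, 49] (size 5, min 32) -> median=29
Step 11: insert 36 -> lo=[2, 19, 23, 23, 26, 32] (size 6, max 32) hi=[33, 35, 36, 44, 49] (size 5, min 33) -> median=32
Step 12: insert 10 -> lo=[2, 10, 19, 23, 23, 26] (size 6, max 26) hi=[32, 33, 35, 36, 44, 49] (size 6, min 32) -> median=29
Step 13: insert 25 -> lo=[2, 10, 19, 23, 23, 25, 26] (size 7, max 26) hi=[32, 33, 35, 36, 44, 49] (size 6, min 32) -> median=26
Step 14: insert 30 -> lo=[2, 10, 19, 23, 23, 25, 26] (size 7, max 26) hi=[30, 32, 33, 35, 36, 44, 49] (size 7, min 30) -> median=28

Answer: 28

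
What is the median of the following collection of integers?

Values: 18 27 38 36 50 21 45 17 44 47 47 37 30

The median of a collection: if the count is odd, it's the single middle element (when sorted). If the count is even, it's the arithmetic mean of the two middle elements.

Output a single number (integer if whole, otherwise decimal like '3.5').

Step 1: insert 18 -> lo=[18] (size 1, max 18) hi=[] (size 0) -> median=18
Step 2: insert 27 -> lo=[18] (size 1, max 18) hi=[27] (size 1, min 27) -> median=22.5
Step 3: insert 38 -> lo=[18, 27] (size 2, max 27) hi=[38] (size 1, min 38) -> median=27
Step 4: insert 36 -> lo=[18, 27] (size 2, max 27) hi=[36, 38] (size 2, min 36) -> median=31.5
Step 5: insert 50 -> lo=[18, 27, 36] (size 3, max 36) hi=[38, 50] (size 2, min 38) -> median=36
Step 6: insert 21 -> lo=[18, 21, 27] (size 3, max 27) hi=[36, 38, 50] (size 3, min 36) -> median=31.5
Step 7: insert 45 -> lo=[18, 21, 27, 36] (size 4, max 36) hi=[38, 45, 50] (size 3, min 38) -> median=36
Step 8: insert 17 -> lo=[17, 18, 21, 27] (size 4, max 27) hi=[36, 38, 45, 50] (size 4, min 36) -> median=31.5
Step 9: insert 44 -> lo=[17, 18, 21, 27, 36] (size 5, max 36) hi=[38, 44, 45, 50] (size 4, min 38) -> median=36
Step 10: insert 47 -> lo=[17, 18, 21, 27, 36] (size 5, max 36) hi=[38, 44, 45, 47, 50] (size 5, min 38) -> median=37
Step 11: insert 47 -> lo=[17, 18, 21, 27, 36, 38] (size 6, max 38) hi=[44, 45, 47, 47, 50] (size 5, min 44) -> median=38
Step 12: insert 37 -> lo=[17, 18, 21, 27, 36, 37] (size 6, max 37) hi=[38, 44, 45, 47, 47, 50] (size 6, min 38) -> median=37.5
Step 13: insert 30 -> lo=[17, 18, 21, 27, 30, 36, 37] (size 7, max 37) hi=[38, 44, 45, 47, 47, 50] (size 6, min 38) -> median=37

Answer: 37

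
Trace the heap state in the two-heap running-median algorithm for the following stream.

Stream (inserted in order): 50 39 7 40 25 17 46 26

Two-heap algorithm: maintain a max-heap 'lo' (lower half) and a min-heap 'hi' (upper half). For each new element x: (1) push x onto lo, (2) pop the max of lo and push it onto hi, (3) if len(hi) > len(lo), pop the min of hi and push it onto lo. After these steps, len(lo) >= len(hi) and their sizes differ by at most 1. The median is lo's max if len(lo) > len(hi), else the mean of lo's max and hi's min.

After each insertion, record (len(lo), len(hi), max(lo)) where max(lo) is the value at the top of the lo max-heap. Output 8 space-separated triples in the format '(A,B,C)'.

Step 1: insert 50 -> lo=[50] hi=[] -> (len(lo)=1, len(hi)=0, max(lo)=50)
Step 2: insert 39 -> lo=[39] hi=[50] -> (len(lo)=1, len(hi)=1, max(lo)=39)
Step 3: insert 7 -> lo=[7, 39] hi=[50] -> (len(lo)=2, len(hi)=1, max(lo)=39)
Step 4: insert 40 -> lo=[7, 39] hi=[40, 50] -> (len(lo)=2, len(hi)=2, max(lo)=39)
Step 5: insert 25 -> lo=[7, 25, 39] hi=[40, 50] -> (len(lo)=3, len(hi)=2, max(lo)=39)
Step 6: insert 17 -> lo=[7, 17, 25] hi=[39, 40, 50] -> (len(lo)=3, len(hi)=3, max(lo)=25)
Step 7: insert 46 -> lo=[7, 17, 25, 39] hi=[40, 46, 50] -> (len(lo)=4, len(hi)=3, max(lo)=39)
Step 8: insert 26 -> lo=[7, 17, 25, 26] hi=[39, 40, 46, 50] -> (len(lo)=4, len(hi)=4, max(lo)=26)

Answer: (1,0,50) (1,1,39) (2,1,39) (2,2,39) (3,2,39) (3,3,25) (4,3,39) (4,4,26)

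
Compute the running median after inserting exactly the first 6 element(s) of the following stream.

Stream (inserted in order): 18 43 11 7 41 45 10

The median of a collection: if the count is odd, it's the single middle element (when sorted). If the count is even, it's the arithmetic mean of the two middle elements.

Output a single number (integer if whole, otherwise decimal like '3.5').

Step 1: insert 18 -> lo=[18] (size 1, max 18) hi=[] (size 0) -> median=18
Step 2: insert 43 -> lo=[18] (size 1, max 18) hi=[43] (size 1, min 43) -> median=30.5
Step 3: insert 11 -> lo=[11, 18] (size 2, max 18) hi=[43] (size 1, min 43) -> median=18
Step 4: insert 7 -> lo=[7, 11] (size 2, max 11) hi=[18, 43] (size 2, min 18) -> median=14.5
Step 5: insert 41 -> lo=[7, 11, 18] (size 3, max 18) hi=[41, 43] (size 2, min 41) -> median=18
Step 6: insert 45 -> lo=[7, 11, 18] (size 3, max 18) hi=[41, 43, 45] (size 3, min 41) -> median=29.5

Answer: 29.5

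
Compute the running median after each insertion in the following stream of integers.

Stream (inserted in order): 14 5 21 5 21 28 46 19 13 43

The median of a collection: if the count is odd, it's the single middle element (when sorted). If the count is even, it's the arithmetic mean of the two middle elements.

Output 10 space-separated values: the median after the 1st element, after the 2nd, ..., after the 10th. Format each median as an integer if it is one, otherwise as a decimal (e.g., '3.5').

Answer: 14 9.5 14 9.5 14 17.5 21 20 19 20

Derivation:
Step 1: insert 14 -> lo=[14] (size 1, max 14) hi=[] (size 0) -> median=14
Step 2: insert 5 -> lo=[5] (size 1, max 5) hi=[14] (size 1, min 14) -> median=9.5
Step 3: insert 21 -> lo=[5, 14] (size 2, max 14) hi=[21] (size 1, min 21) -> median=14
Step 4: insert 5 -> lo=[5, 5] (size 2, max 5) hi=[14, 21] (size 2, min 14) -> median=9.5
Step 5: insert 21 -> lo=[5, 5, 14] (size 3, max 14) hi=[21, 21] (size 2, min 21) -> median=14
Step 6: insert 28 -> lo=[5, 5, 14] (size 3, max 14) hi=[21, 21, 28] (size 3, min 21) -> median=17.5
Step 7: insert 46 -> lo=[5, 5, 14, 21] (size 4, max 21) hi=[21, 28, 46] (size 3, min 21) -> median=21
Step 8: insert 19 -> lo=[5, 5, 14, 19] (size 4, max 19) hi=[21, 21, 28, 46] (size 4, min 21) -> median=20
Step 9: insert 13 -> lo=[5, 5, 13, 14, 19] (size 5, max 19) hi=[21, 21, 28, 46] (size 4, min 21) -> median=19
Step 10: insert 43 -> lo=[5, 5, 13, 14, 19] (size 5, max 19) hi=[21, 21, 28, 43, 46] (size 5, min 21) -> median=20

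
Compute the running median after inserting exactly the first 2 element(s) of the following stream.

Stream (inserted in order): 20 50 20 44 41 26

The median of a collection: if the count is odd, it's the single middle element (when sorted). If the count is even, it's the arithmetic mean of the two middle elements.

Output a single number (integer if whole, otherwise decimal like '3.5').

Answer: 35

Derivation:
Step 1: insert 20 -> lo=[20] (size 1, max 20) hi=[] (size 0) -> median=20
Step 2: insert 50 -> lo=[20] (size 1, max 20) hi=[50] (size 1, min 50) -> median=35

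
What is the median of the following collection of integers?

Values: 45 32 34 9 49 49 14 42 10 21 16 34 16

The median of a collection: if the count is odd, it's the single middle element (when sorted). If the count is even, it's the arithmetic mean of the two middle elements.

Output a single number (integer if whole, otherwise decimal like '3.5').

Answer: 32

Derivation:
Step 1: insert 45 -> lo=[45] (size 1, max 45) hi=[] (size 0) -> median=45
Step 2: insert 32 -> lo=[32] (size 1, max 32) hi=[45] (size 1, min 45) -> median=38.5
Step 3: insert 34 -> lo=[32, 34] (size 2, max 34) hi=[45] (size 1, min 45) -> median=34
Step 4: insert 9 -> lo=[9, 32] (size 2, max 32) hi=[34, 45] (size 2, min 34) -> median=33
Step 5: insert 49 -> lo=[9, 32, 34] (size 3, max 34) hi=[45, 49] (size 2, min 45) -> median=34
Step 6: insert 49 -> lo=[9, 32, 34] (size 3, max 34) hi=[45, 49, 49] (size 3, min 45) -> median=39.5
Step 7: insert 14 -> lo=[9, 14, 32, 34] (size 4, max 34) hi=[45, 49, 49] (size 3, min 45) -> median=34
Step 8: insert 42 -> lo=[9, 14, 32, 34] (size 4, max 34) hi=[42, 45, 49, 49] (size 4, min 42) -> median=38
Step 9: insert 10 -> lo=[9, 10, 14, 32, 34] (size 5, max 34) hi=[42, 45, 49, 49] (size 4, min 42) -> median=34
Step 10: insert 21 -> lo=[9, 10, 14, 21, 32] (size 5, max 32) hi=[34, 42, 45, 49, 49] (size 5, min 34) -> median=33
Step 11: insert 16 -> lo=[9, 10, 14, 16, 21, 32] (size 6, max 32) hi=[34, 42, 45, 49, 49] (size 5, min 34) -> median=32
Step 12: insert 34 -> lo=[9, 10, 14, 16, 21, 32] (size 6, max 32) hi=[34, 34, 42, 45, 49, 49] (size 6, min 34) -> median=33
Step 13: insert 16 -> lo=[9, 10, 14, 16, 16, 21, 32] (size 7, max 32) hi=[34, 34, 42, 45, 49, 49] (size 6, min 34) -> median=32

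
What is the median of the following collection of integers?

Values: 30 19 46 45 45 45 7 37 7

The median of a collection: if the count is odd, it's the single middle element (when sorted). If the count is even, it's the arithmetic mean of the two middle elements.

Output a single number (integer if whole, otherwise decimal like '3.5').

Answer: 37

Derivation:
Step 1: insert 30 -> lo=[30] (size 1, max 30) hi=[] (size 0) -> median=30
Step 2: insert 19 -> lo=[19] (size 1, max 19) hi=[30] (size 1, min 30) -> median=24.5
Step 3: insert 46 -> lo=[19, 30] (size 2, max 30) hi=[46] (size 1, min 46) -> median=30
Step 4: insert 45 -> lo=[19, 30] (size 2, max 30) hi=[45, 46] (size 2, min 45) -> median=37.5
Step 5: insert 45 -> lo=[19, 30, 45] (size 3, max 45) hi=[45, 46] (size 2, min 45) -> median=45
Step 6: insert 45 -> lo=[19, 30, 45] (size 3, max 45) hi=[45, 45, 46] (size 3, min 45) -> median=45
Step 7: insert 7 -> lo=[7, 19, 30, 45] (size 4, max 45) hi=[45, 45, 46] (size 3, min 45) -> median=45
Step 8: insert 37 -> lo=[7, 19, 30, 37] (size 4, max 37) hi=[45, 45, 45, 46] (size 4, min 45) -> median=41
Step 9: insert 7 -> lo=[7, 7, 19, 30, 37] (size 5, max 37) hi=[45, 45, 45, 46] (size 4, min 45) -> median=37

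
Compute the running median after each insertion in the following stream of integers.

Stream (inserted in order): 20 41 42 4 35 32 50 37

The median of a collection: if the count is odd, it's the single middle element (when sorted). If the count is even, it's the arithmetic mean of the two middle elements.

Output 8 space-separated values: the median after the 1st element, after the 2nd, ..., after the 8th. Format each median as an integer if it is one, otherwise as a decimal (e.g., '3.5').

Step 1: insert 20 -> lo=[20] (size 1, max 20) hi=[] (size 0) -> median=20
Step 2: insert 41 -> lo=[20] (size 1, max 20) hi=[41] (size 1, min 41) -> median=30.5
Step 3: insert 42 -> lo=[20, 41] (size 2, max 41) hi=[42] (size 1, min 42) -> median=41
Step 4: insert 4 -> lo=[4, 20] (size 2, max 20) hi=[41, 42] (size 2, min 41) -> median=30.5
Step 5: insert 35 -> lo=[4, 20, 35] (size 3, max 35) hi=[41, 42] (size 2, min 41) -> median=35
Step 6: insert 32 -> lo=[4, 20, 32] (size 3, max 32) hi=[35, 41, 42] (size 3, min 35) -> median=33.5
Step 7: insert 50 -> lo=[4, 20, 32, 35] (size 4, max 35) hi=[41, 42, 50] (size 3, min 41) -> median=35
Step 8: insert 37 -> lo=[4, 20, 32, 35] (size 4, max 35) hi=[37, 41, 42, 50] (size 4, min 37) -> median=36

Answer: 20 30.5 41 30.5 35 33.5 35 36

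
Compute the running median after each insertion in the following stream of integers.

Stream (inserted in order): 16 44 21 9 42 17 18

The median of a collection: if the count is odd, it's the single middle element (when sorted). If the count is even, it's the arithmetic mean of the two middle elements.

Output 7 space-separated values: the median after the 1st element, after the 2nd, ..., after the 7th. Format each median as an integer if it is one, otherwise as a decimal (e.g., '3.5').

Answer: 16 30 21 18.5 21 19 18

Derivation:
Step 1: insert 16 -> lo=[16] (size 1, max 16) hi=[] (size 0) -> median=16
Step 2: insert 44 -> lo=[16] (size 1, max 16) hi=[44] (size 1, min 44) -> median=30
Step 3: insert 21 -> lo=[16, 21] (size 2, max 21) hi=[44] (size 1, min 44) -> median=21
Step 4: insert 9 -> lo=[9, 16] (size 2, max 16) hi=[21, 44] (size 2, min 21) -> median=18.5
Step 5: insert 42 -> lo=[9, 16, 21] (size 3, max 21) hi=[42, 44] (size 2, min 42) -> median=21
Step 6: insert 17 -> lo=[9, 16, 17] (size 3, max 17) hi=[21, 42, 44] (size 3, min 21) -> median=19
Step 7: insert 18 -> lo=[9, 16, 17, 18] (size 4, max 18) hi=[21, 42, 44] (size 3, min 21) -> median=18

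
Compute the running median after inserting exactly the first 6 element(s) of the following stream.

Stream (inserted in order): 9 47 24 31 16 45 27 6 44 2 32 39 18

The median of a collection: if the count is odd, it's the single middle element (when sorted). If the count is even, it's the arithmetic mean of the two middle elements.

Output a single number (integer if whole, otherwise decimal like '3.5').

Step 1: insert 9 -> lo=[9] (size 1, max 9) hi=[] (size 0) -> median=9
Step 2: insert 47 -> lo=[9] (size 1, max 9) hi=[47] (size 1, min 47) -> median=28
Step 3: insert 24 -> lo=[9, 24] (size 2, max 24) hi=[47] (size 1, min 47) -> median=24
Step 4: insert 31 -> lo=[9, 24] (size 2, max 24) hi=[31, 47] (size 2, min 31) -> median=27.5
Step 5: insert 16 -> lo=[9, 16, 24] (size 3, max 24) hi=[31, 47] (size 2, min 31) -> median=24
Step 6: insert 45 -> lo=[9, 16, 24] (size 3, max 24) hi=[31, 45, 47] (size 3, min 31) -> median=27.5

Answer: 27.5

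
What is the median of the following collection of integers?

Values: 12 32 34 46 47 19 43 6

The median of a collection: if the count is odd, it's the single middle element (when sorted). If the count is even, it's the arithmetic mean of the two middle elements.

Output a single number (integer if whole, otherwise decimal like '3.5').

Answer: 33

Derivation:
Step 1: insert 12 -> lo=[12] (size 1, max 12) hi=[] (size 0) -> median=12
Step 2: insert 32 -> lo=[12] (size 1, max 12) hi=[32] (size 1, min 32) -> median=22
Step 3: insert 34 -> lo=[12, 32] (size 2, max 32) hi=[34] (size 1, min 34) -> median=32
Step 4: insert 46 -> lo=[12, 32] (size 2, max 32) hi=[34, 46] (size 2, min 34) -> median=33
Step 5: insert 47 -> lo=[12, 32, 34] (size 3, max 34) hi=[46, 47] (size 2, min 46) -> median=34
Step 6: insert 19 -> lo=[12, 19, 32] (size 3, max 32) hi=[34, 46, 47] (size 3, min 34) -> median=33
Step 7: insert 43 -> lo=[12, 19, 32, 34] (size 4, max 34) hi=[43, 46, 47] (size 3, min 43) -> median=34
Step 8: insert 6 -> lo=[6, 12, 19, 32] (size 4, max 32) hi=[34, 43, 46, 47] (size 4, min 34) -> median=33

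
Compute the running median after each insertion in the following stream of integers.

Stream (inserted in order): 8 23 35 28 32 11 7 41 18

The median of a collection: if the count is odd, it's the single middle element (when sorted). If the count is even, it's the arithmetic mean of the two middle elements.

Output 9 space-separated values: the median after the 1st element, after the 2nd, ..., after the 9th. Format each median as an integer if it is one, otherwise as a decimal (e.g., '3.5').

Answer: 8 15.5 23 25.5 28 25.5 23 25.5 23

Derivation:
Step 1: insert 8 -> lo=[8] (size 1, max 8) hi=[] (size 0) -> median=8
Step 2: insert 23 -> lo=[8] (size 1, max 8) hi=[23] (size 1, min 23) -> median=15.5
Step 3: insert 35 -> lo=[8, 23] (size 2, max 23) hi=[35] (size 1, min 35) -> median=23
Step 4: insert 28 -> lo=[8, 23] (size 2, max 23) hi=[28, 35] (size 2, min 28) -> median=25.5
Step 5: insert 32 -> lo=[8, 23, 28] (size 3, max 28) hi=[32, 35] (size 2, min 32) -> median=28
Step 6: insert 11 -> lo=[8, 11, 23] (size 3, max 23) hi=[28, 32, 35] (size 3, min 28) -> median=25.5
Step 7: insert 7 -> lo=[7, 8, 11, 23] (size 4, max 23) hi=[28, 32, 35] (size 3, min 28) -> median=23
Step 8: insert 41 -> lo=[7, 8, 11, 23] (size 4, max 23) hi=[28, 32, 35, 41] (size 4, min 28) -> median=25.5
Step 9: insert 18 -> lo=[7, 8, 11, 18, 23] (size 5, max 23) hi=[28, 32, 35, 41] (size 4, min 28) -> median=23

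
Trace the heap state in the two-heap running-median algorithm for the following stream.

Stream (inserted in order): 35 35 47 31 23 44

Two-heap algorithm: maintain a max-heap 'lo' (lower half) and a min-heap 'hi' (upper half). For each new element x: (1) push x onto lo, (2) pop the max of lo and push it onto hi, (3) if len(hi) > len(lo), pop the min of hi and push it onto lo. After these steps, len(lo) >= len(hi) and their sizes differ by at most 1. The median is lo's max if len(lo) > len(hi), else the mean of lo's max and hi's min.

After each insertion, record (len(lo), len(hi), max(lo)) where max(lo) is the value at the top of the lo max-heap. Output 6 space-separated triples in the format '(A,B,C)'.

Answer: (1,0,35) (1,1,35) (2,1,35) (2,2,35) (3,2,35) (3,3,35)

Derivation:
Step 1: insert 35 -> lo=[35] hi=[] -> (len(lo)=1, len(hi)=0, max(lo)=35)
Step 2: insert 35 -> lo=[35] hi=[35] -> (len(lo)=1, len(hi)=1, max(lo)=35)
Step 3: insert 47 -> lo=[35, 35] hi=[47] -> (len(lo)=2, len(hi)=1, max(lo)=35)
Step 4: insert 31 -> lo=[31, 35] hi=[35, 47] -> (len(lo)=2, len(hi)=2, max(lo)=35)
Step 5: insert 23 -> lo=[23, 31, 35] hi=[35, 47] -> (len(lo)=3, len(hi)=2, max(lo)=35)
Step 6: insert 44 -> lo=[23, 31, 35] hi=[35, 44, 47] -> (len(lo)=3, len(hi)=3, max(lo)=35)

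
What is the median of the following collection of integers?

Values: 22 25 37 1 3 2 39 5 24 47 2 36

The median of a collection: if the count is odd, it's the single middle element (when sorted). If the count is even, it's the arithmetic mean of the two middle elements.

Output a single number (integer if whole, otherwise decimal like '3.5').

Step 1: insert 22 -> lo=[22] (size 1, max 22) hi=[] (size 0) -> median=22
Step 2: insert 25 -> lo=[22] (size 1, max 22) hi=[25] (size 1, min 25) -> median=23.5
Step 3: insert 37 -> lo=[22, 25] (size 2, max 25) hi=[37] (size 1, min 37) -> median=25
Step 4: insert 1 -> lo=[1, 22] (size 2, max 22) hi=[25, 37] (size 2, min 25) -> median=23.5
Step 5: insert 3 -> lo=[1, 3, 22] (size 3, max 22) hi=[25, 37] (size 2, min 25) -> median=22
Step 6: insert 2 -> lo=[1, 2, 3] (size 3, max 3) hi=[22, 25, 37] (size 3, min 22) -> median=12.5
Step 7: insert 39 -> lo=[1, 2, 3, 22] (size 4, max 22) hi=[25, 37, 39] (size 3, min 25) -> median=22
Step 8: insert 5 -> lo=[1, 2, 3, 5] (size 4, max 5) hi=[22, 25, 37, 39] (size 4, min 22) -> median=13.5
Step 9: insert 24 -> lo=[1, 2, 3, 5, 22] (size 5, max 22) hi=[24, 25, 37, 39] (size 4, min 24) -> median=22
Step 10: insert 47 -> lo=[1, 2, 3, 5, 22] (size 5, max 22) hi=[24, 25, 37, 39, 47] (size 5, min 24) -> median=23
Step 11: insert 2 -> lo=[1, 2, 2, 3, 5, 22] (size 6, max 22) hi=[24, 25, 37, 39, 47] (size 5, min 24) -> median=22
Step 12: insert 36 -> lo=[1, 2, 2, 3, 5, 22] (size 6, max 22) hi=[24, 25, 36, 37, 39, 47] (size 6, min 24) -> median=23

Answer: 23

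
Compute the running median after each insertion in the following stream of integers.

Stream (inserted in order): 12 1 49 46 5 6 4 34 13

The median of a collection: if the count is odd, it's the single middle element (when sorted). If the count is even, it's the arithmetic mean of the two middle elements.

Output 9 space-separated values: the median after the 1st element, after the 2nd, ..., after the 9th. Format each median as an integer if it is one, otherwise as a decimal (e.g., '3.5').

Answer: 12 6.5 12 29 12 9 6 9 12

Derivation:
Step 1: insert 12 -> lo=[12] (size 1, max 12) hi=[] (size 0) -> median=12
Step 2: insert 1 -> lo=[1] (size 1, max 1) hi=[12] (size 1, min 12) -> median=6.5
Step 3: insert 49 -> lo=[1, 12] (size 2, max 12) hi=[49] (size 1, min 49) -> median=12
Step 4: insert 46 -> lo=[1, 12] (size 2, max 12) hi=[46, 49] (size 2, min 46) -> median=29
Step 5: insert 5 -> lo=[1, 5, 12] (size 3, max 12) hi=[46, 49] (size 2, min 46) -> median=12
Step 6: insert 6 -> lo=[1, 5, 6] (size 3, max 6) hi=[12, 46, 49] (size 3, min 12) -> median=9
Step 7: insert 4 -> lo=[1, 4, 5, 6] (size 4, max 6) hi=[12, 46, 49] (size 3, min 12) -> median=6
Step 8: insert 34 -> lo=[1, 4, 5, 6] (size 4, max 6) hi=[12, 34, 46, 49] (size 4, min 12) -> median=9
Step 9: insert 13 -> lo=[1, 4, 5, 6, 12] (size 5, max 12) hi=[13, 34, 46, 49] (size 4, min 13) -> median=12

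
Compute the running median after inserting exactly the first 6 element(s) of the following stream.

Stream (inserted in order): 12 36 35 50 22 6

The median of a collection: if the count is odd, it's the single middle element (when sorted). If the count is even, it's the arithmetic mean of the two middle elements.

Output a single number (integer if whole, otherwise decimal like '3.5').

Answer: 28.5

Derivation:
Step 1: insert 12 -> lo=[12] (size 1, max 12) hi=[] (size 0) -> median=12
Step 2: insert 36 -> lo=[12] (size 1, max 12) hi=[36] (size 1, min 36) -> median=24
Step 3: insert 35 -> lo=[12, 35] (size 2, max 35) hi=[36] (size 1, min 36) -> median=35
Step 4: insert 50 -> lo=[12, 35] (size 2, max 35) hi=[36, 50] (size 2, min 36) -> median=35.5
Step 5: insert 22 -> lo=[12, 22, 35] (size 3, max 35) hi=[36, 50] (size 2, min 36) -> median=35
Step 6: insert 6 -> lo=[6, 12, 22] (size 3, max 22) hi=[35, 36, 50] (size 3, min 35) -> median=28.5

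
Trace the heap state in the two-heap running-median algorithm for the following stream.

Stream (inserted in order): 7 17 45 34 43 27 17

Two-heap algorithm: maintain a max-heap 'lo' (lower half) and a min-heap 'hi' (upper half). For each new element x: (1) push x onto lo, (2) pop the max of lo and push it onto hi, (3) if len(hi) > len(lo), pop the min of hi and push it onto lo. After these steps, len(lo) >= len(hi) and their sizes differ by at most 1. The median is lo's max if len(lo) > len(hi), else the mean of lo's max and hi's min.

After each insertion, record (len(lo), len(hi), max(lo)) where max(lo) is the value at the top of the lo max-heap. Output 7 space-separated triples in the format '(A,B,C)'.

Answer: (1,0,7) (1,1,7) (2,1,17) (2,2,17) (3,2,34) (3,3,27) (4,3,27)

Derivation:
Step 1: insert 7 -> lo=[7] hi=[] -> (len(lo)=1, len(hi)=0, max(lo)=7)
Step 2: insert 17 -> lo=[7] hi=[17] -> (len(lo)=1, len(hi)=1, max(lo)=7)
Step 3: insert 45 -> lo=[7, 17] hi=[45] -> (len(lo)=2, len(hi)=1, max(lo)=17)
Step 4: insert 34 -> lo=[7, 17] hi=[34, 45] -> (len(lo)=2, len(hi)=2, max(lo)=17)
Step 5: insert 43 -> lo=[7, 17, 34] hi=[43, 45] -> (len(lo)=3, len(hi)=2, max(lo)=34)
Step 6: insert 27 -> lo=[7, 17, 27] hi=[34, 43, 45] -> (len(lo)=3, len(hi)=3, max(lo)=27)
Step 7: insert 17 -> lo=[7, 17, 17, 27] hi=[34, 43, 45] -> (len(lo)=4, len(hi)=3, max(lo)=27)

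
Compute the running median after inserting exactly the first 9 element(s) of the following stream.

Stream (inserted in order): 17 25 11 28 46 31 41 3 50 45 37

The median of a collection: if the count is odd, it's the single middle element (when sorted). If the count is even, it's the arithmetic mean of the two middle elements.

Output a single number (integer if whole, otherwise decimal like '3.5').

Step 1: insert 17 -> lo=[17] (size 1, max 17) hi=[] (size 0) -> median=17
Step 2: insert 25 -> lo=[17] (size 1, max 17) hi=[25] (size 1, min 25) -> median=21
Step 3: insert 11 -> lo=[11, 17] (size 2, max 17) hi=[25] (size 1, min 25) -> median=17
Step 4: insert 28 -> lo=[11, 17] (size 2, max 17) hi=[25, 28] (size 2, min 25) -> median=21
Step 5: insert 46 -> lo=[11, 17, 25] (size 3, max 25) hi=[28, 46] (size 2, min 28) -> median=25
Step 6: insert 31 -> lo=[11, 17, 25] (size 3, max 25) hi=[28, 31, 46] (size 3, min 28) -> median=26.5
Step 7: insert 41 -> lo=[11, 17, 25, 28] (size 4, max 28) hi=[31, 41, 46] (size 3, min 31) -> median=28
Step 8: insert 3 -> lo=[3, 11, 17, 25] (size 4, max 25) hi=[28, 31, 41, 46] (size 4, min 28) -> median=26.5
Step 9: insert 50 -> lo=[3, 11, 17, 25, 28] (size 5, max 28) hi=[31, 41, 46, 50] (size 4, min 31) -> median=28

Answer: 28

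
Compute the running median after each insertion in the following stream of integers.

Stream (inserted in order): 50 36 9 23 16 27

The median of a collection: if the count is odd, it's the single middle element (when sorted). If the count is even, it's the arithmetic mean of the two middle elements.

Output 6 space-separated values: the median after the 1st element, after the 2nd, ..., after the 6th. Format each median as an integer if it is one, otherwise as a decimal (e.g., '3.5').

Step 1: insert 50 -> lo=[50] (size 1, max 50) hi=[] (size 0) -> median=50
Step 2: insert 36 -> lo=[36] (size 1, max 36) hi=[50] (size 1, min 50) -> median=43
Step 3: insert 9 -> lo=[9, 36] (size 2, max 36) hi=[50] (size 1, min 50) -> median=36
Step 4: insert 23 -> lo=[9, 23] (size 2, max 23) hi=[36, 50] (size 2, min 36) -> median=29.5
Step 5: insert 16 -> lo=[9, 16, 23] (size 3, max 23) hi=[36, 50] (size 2, min 36) -> median=23
Step 6: insert 27 -> lo=[9, 16, 23] (size 3, max 23) hi=[27, 36, 50] (size 3, min 27) -> median=25

Answer: 50 43 36 29.5 23 25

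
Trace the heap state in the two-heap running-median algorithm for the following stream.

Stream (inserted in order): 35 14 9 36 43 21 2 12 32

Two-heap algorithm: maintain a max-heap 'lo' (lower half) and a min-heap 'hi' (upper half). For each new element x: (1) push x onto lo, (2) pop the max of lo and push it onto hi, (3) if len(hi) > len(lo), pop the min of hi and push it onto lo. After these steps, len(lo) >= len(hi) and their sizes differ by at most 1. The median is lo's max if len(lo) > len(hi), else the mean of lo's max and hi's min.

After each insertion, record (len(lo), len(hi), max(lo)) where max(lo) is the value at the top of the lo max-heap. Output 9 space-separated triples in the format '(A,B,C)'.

Answer: (1,0,35) (1,1,14) (2,1,14) (2,2,14) (3,2,35) (3,3,21) (4,3,21) (4,4,14) (5,4,21)

Derivation:
Step 1: insert 35 -> lo=[35] hi=[] -> (len(lo)=1, len(hi)=0, max(lo)=35)
Step 2: insert 14 -> lo=[14] hi=[35] -> (len(lo)=1, len(hi)=1, max(lo)=14)
Step 3: insert 9 -> lo=[9, 14] hi=[35] -> (len(lo)=2, len(hi)=1, max(lo)=14)
Step 4: insert 36 -> lo=[9, 14] hi=[35, 36] -> (len(lo)=2, len(hi)=2, max(lo)=14)
Step 5: insert 43 -> lo=[9, 14, 35] hi=[36, 43] -> (len(lo)=3, len(hi)=2, max(lo)=35)
Step 6: insert 21 -> lo=[9, 14, 21] hi=[35, 36, 43] -> (len(lo)=3, len(hi)=3, max(lo)=21)
Step 7: insert 2 -> lo=[2, 9, 14, 21] hi=[35, 36, 43] -> (len(lo)=4, len(hi)=3, max(lo)=21)
Step 8: insert 12 -> lo=[2, 9, 12, 14] hi=[21, 35, 36, 43] -> (len(lo)=4, len(hi)=4, max(lo)=14)
Step 9: insert 32 -> lo=[2, 9, 12, 14, 21] hi=[32, 35, 36, 43] -> (len(lo)=5, len(hi)=4, max(lo)=21)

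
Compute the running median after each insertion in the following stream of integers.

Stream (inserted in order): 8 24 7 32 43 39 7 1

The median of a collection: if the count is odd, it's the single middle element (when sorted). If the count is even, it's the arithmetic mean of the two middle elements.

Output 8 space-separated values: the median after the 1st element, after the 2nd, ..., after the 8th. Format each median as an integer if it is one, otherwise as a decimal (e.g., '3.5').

Step 1: insert 8 -> lo=[8] (size 1, max 8) hi=[] (size 0) -> median=8
Step 2: insert 24 -> lo=[8] (size 1, max 8) hi=[24] (size 1, min 24) -> median=16
Step 3: insert 7 -> lo=[7, 8] (size 2, max 8) hi=[24] (size 1, min 24) -> median=8
Step 4: insert 32 -> lo=[7, 8] (size 2, max 8) hi=[24, 32] (size 2, min 24) -> median=16
Step 5: insert 43 -> lo=[7, 8, 24] (size 3, max 24) hi=[32, 43] (size 2, min 32) -> median=24
Step 6: insert 39 -> lo=[7, 8, 24] (size 3, max 24) hi=[32, 39, 43] (size 3, min 32) -> median=28
Step 7: insert 7 -> lo=[7, 7, 8, 24] (size 4, max 24) hi=[32, 39, 43] (size 3, min 32) -> median=24
Step 8: insert 1 -> lo=[1, 7, 7, 8] (size 4, max 8) hi=[24, 32, 39, 43] (size 4, min 24) -> median=16

Answer: 8 16 8 16 24 28 24 16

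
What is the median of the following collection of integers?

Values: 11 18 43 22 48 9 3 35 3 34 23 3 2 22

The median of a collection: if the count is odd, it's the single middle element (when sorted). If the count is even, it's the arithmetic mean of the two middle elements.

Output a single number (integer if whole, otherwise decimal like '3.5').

Answer: 20

Derivation:
Step 1: insert 11 -> lo=[11] (size 1, max 11) hi=[] (size 0) -> median=11
Step 2: insert 18 -> lo=[11] (size 1, max 11) hi=[18] (size 1, min 18) -> median=14.5
Step 3: insert 43 -> lo=[11, 18] (size 2, max 18) hi=[43] (size 1, min 43) -> median=18
Step 4: insert 22 -> lo=[11, 18] (size 2, max 18) hi=[22, 43] (size 2, min 22) -> median=20
Step 5: insert 48 -> lo=[11, 18, 22] (size 3, max 22) hi=[43, 48] (size 2, min 43) -> median=22
Step 6: insert 9 -> lo=[9, 11, 18] (size 3, max 18) hi=[22, 43, 48] (size 3, min 22) -> median=20
Step 7: insert 3 -> lo=[3, 9, 11, 18] (size 4, max 18) hi=[22, 43, 48] (size 3, min 22) -> median=18
Step 8: insert 35 -> lo=[3, 9, 11, 18] (size 4, max 18) hi=[22, 35, 43, 48] (size 4, min 22) -> median=20
Step 9: insert 3 -> lo=[3, 3, 9, 11, 18] (size 5, max 18) hi=[22, 35, 43, 48] (size 4, min 22) -> median=18
Step 10: insert 34 -> lo=[3, 3, 9, 11, 18] (size 5, max 18) hi=[22, 34, 35, 43, 48] (size 5, min 22) -> median=20
Step 11: insert 23 -> lo=[3, 3, 9, 11, 18, 22] (size 6, max 22) hi=[23, 34, 35, 43, 48] (size 5, min 23) -> median=22
Step 12: insert 3 -> lo=[3, 3, 3, 9, 11, 18] (size 6, max 18) hi=[22, 23, 34, 35, 43, 48] (size 6, min 22) -> median=20
Step 13: insert 2 -> lo=[2, 3, 3, 3, 9, 11, 18] (size 7, max 18) hi=[22, 23, 34, 35, 43, 48] (size 6, min 22) -> median=18
Step 14: insert 22 -> lo=[2, 3, 3, 3, 9, 11, 18] (size 7, max 18) hi=[22, 22, 23, 34, 35, 43, 48] (size 7, min 22) -> median=20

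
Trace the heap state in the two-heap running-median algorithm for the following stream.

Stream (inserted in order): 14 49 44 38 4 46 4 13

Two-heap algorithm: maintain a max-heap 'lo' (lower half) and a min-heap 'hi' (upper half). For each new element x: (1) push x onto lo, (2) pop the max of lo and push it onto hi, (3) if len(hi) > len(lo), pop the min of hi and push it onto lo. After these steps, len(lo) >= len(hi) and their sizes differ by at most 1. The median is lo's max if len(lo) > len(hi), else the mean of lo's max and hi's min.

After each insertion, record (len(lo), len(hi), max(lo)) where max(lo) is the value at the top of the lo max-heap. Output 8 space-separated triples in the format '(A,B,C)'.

Step 1: insert 14 -> lo=[14] hi=[] -> (len(lo)=1, len(hi)=0, max(lo)=14)
Step 2: insert 49 -> lo=[14] hi=[49] -> (len(lo)=1, len(hi)=1, max(lo)=14)
Step 3: insert 44 -> lo=[14, 44] hi=[49] -> (len(lo)=2, len(hi)=1, max(lo)=44)
Step 4: insert 38 -> lo=[14, 38] hi=[44, 49] -> (len(lo)=2, len(hi)=2, max(lo)=38)
Step 5: insert 4 -> lo=[4, 14, 38] hi=[44, 49] -> (len(lo)=3, len(hi)=2, max(lo)=38)
Step 6: insert 46 -> lo=[4, 14, 38] hi=[44, 46, 49] -> (len(lo)=3, len(hi)=3, max(lo)=38)
Step 7: insert 4 -> lo=[4, 4, 14, 38] hi=[44, 46, 49] -> (len(lo)=4, len(hi)=3, max(lo)=38)
Step 8: insert 13 -> lo=[4, 4, 13, 14] hi=[38, 44, 46, 49] -> (len(lo)=4, len(hi)=4, max(lo)=14)

Answer: (1,0,14) (1,1,14) (2,1,44) (2,2,38) (3,2,38) (3,3,38) (4,3,38) (4,4,14)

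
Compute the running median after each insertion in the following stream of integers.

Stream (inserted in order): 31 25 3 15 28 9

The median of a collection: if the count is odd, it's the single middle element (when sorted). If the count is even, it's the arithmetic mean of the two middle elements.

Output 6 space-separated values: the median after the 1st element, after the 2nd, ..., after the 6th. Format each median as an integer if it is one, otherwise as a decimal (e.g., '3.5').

Step 1: insert 31 -> lo=[31] (size 1, max 31) hi=[] (size 0) -> median=31
Step 2: insert 25 -> lo=[25] (size 1, max 25) hi=[31] (size 1, min 31) -> median=28
Step 3: insert 3 -> lo=[3, 25] (size 2, max 25) hi=[31] (size 1, min 31) -> median=25
Step 4: insert 15 -> lo=[3, 15] (size 2, max 15) hi=[25, 31] (size 2, min 25) -> median=20
Step 5: insert 28 -> lo=[3, 15, 25] (size 3, max 25) hi=[28, 31] (size 2, min 28) -> median=25
Step 6: insert 9 -> lo=[3, 9, 15] (size 3, max 15) hi=[25, 28, 31] (size 3, min 25) -> median=20

Answer: 31 28 25 20 25 20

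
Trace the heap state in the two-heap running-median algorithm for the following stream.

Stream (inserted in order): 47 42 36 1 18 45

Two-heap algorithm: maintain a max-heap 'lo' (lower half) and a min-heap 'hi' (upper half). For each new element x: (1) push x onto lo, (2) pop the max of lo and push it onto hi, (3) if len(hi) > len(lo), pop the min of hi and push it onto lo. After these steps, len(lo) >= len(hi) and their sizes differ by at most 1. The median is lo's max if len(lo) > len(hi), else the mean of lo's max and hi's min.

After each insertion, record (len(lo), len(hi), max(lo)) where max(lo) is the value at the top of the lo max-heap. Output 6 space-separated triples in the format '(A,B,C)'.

Answer: (1,0,47) (1,1,42) (2,1,42) (2,2,36) (3,2,36) (3,3,36)

Derivation:
Step 1: insert 47 -> lo=[47] hi=[] -> (len(lo)=1, len(hi)=0, max(lo)=47)
Step 2: insert 42 -> lo=[42] hi=[47] -> (len(lo)=1, len(hi)=1, max(lo)=42)
Step 3: insert 36 -> lo=[36, 42] hi=[47] -> (len(lo)=2, len(hi)=1, max(lo)=42)
Step 4: insert 1 -> lo=[1, 36] hi=[42, 47] -> (len(lo)=2, len(hi)=2, max(lo)=36)
Step 5: insert 18 -> lo=[1, 18, 36] hi=[42, 47] -> (len(lo)=3, len(hi)=2, max(lo)=36)
Step 6: insert 45 -> lo=[1, 18, 36] hi=[42, 45, 47] -> (len(lo)=3, len(hi)=3, max(lo)=36)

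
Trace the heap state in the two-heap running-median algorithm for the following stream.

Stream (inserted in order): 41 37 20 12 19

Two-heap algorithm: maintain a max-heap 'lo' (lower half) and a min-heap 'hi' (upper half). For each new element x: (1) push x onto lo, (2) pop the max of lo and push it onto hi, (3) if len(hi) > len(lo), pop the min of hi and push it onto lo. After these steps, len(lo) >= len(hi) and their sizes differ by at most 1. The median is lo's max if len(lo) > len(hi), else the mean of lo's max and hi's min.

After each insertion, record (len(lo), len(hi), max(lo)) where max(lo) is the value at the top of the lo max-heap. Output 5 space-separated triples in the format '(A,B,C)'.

Answer: (1,0,41) (1,1,37) (2,1,37) (2,2,20) (3,2,20)

Derivation:
Step 1: insert 41 -> lo=[41] hi=[] -> (len(lo)=1, len(hi)=0, max(lo)=41)
Step 2: insert 37 -> lo=[37] hi=[41] -> (len(lo)=1, len(hi)=1, max(lo)=37)
Step 3: insert 20 -> lo=[20, 37] hi=[41] -> (len(lo)=2, len(hi)=1, max(lo)=37)
Step 4: insert 12 -> lo=[12, 20] hi=[37, 41] -> (len(lo)=2, len(hi)=2, max(lo)=20)
Step 5: insert 19 -> lo=[12, 19, 20] hi=[37, 41] -> (len(lo)=3, len(hi)=2, max(lo)=20)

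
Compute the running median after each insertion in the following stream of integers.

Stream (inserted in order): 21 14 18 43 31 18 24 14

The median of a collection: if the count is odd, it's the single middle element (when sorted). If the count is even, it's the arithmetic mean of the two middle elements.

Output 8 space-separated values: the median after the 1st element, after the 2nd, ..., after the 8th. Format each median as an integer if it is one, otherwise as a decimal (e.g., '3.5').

Answer: 21 17.5 18 19.5 21 19.5 21 19.5

Derivation:
Step 1: insert 21 -> lo=[21] (size 1, max 21) hi=[] (size 0) -> median=21
Step 2: insert 14 -> lo=[14] (size 1, max 14) hi=[21] (size 1, min 21) -> median=17.5
Step 3: insert 18 -> lo=[14, 18] (size 2, max 18) hi=[21] (size 1, min 21) -> median=18
Step 4: insert 43 -> lo=[14, 18] (size 2, max 18) hi=[21, 43] (size 2, min 21) -> median=19.5
Step 5: insert 31 -> lo=[14, 18, 21] (size 3, max 21) hi=[31, 43] (size 2, min 31) -> median=21
Step 6: insert 18 -> lo=[14, 18, 18] (size 3, max 18) hi=[21, 31, 43] (size 3, min 21) -> median=19.5
Step 7: insert 24 -> lo=[14, 18, 18, 21] (size 4, max 21) hi=[24, 31, 43] (size 3, min 24) -> median=21
Step 8: insert 14 -> lo=[14, 14, 18, 18] (size 4, max 18) hi=[21, 24, 31, 43] (size 4, min 21) -> median=19.5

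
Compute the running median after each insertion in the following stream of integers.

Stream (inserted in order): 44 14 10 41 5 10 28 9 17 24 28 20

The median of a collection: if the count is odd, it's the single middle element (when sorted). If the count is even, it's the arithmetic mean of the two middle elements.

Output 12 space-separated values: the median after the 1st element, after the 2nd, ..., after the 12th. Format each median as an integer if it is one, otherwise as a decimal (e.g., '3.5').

Step 1: insert 44 -> lo=[44] (size 1, max 44) hi=[] (size 0) -> median=44
Step 2: insert 14 -> lo=[14] (size 1, max 14) hi=[44] (size 1, min 44) -> median=29
Step 3: insert 10 -> lo=[10, 14] (size 2, max 14) hi=[44] (size 1, min 44) -> median=14
Step 4: insert 41 -> lo=[10, 14] (size 2, max 14) hi=[41, 44] (size 2, min 41) -> median=27.5
Step 5: insert 5 -> lo=[5, 10, 14] (size 3, max 14) hi=[41, 44] (size 2, min 41) -> median=14
Step 6: insert 10 -> lo=[5, 10, 10] (size 3, max 10) hi=[14, 41, 44] (size 3, min 14) -> median=12
Step 7: insert 28 -> lo=[5, 10, 10, 14] (size 4, max 14) hi=[28, 41, 44] (size 3, min 28) -> median=14
Step 8: insert 9 -> lo=[5, 9, 10, 10] (size 4, max 10) hi=[14, 28, 41, 44] (size 4, min 14) -> median=12
Step 9: insert 17 -> lo=[5, 9, 10, 10, 14] (size 5, max 14) hi=[17, 28, 41, 44] (size 4, min 17) -> median=14
Step 10: insert 24 -> lo=[5, 9, 10, 10, 14] (size 5, max 14) hi=[17, 24, 28, 41, 44] (size 5, min 17) -> median=15.5
Step 11: insert 28 -> lo=[5, 9, 10, 10, 14, 17] (size 6, max 17) hi=[24, 28, 28, 41, 44] (size 5, min 24) -> median=17
Step 12: insert 20 -> lo=[5, 9, 10, 10, 14, 17] (size 6, max 17) hi=[20, 24, 28, 28, 41, 44] (size 6, min 20) -> median=18.5

Answer: 44 29 14 27.5 14 12 14 12 14 15.5 17 18.5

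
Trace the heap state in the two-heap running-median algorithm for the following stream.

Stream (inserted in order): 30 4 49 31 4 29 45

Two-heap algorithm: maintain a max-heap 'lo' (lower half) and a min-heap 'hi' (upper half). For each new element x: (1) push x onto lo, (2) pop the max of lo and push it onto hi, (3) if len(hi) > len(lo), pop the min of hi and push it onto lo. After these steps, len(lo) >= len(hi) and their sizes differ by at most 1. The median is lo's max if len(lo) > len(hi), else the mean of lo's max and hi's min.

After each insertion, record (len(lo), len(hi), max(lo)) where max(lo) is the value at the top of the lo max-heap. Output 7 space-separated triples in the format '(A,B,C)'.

Step 1: insert 30 -> lo=[30] hi=[] -> (len(lo)=1, len(hi)=0, max(lo)=30)
Step 2: insert 4 -> lo=[4] hi=[30] -> (len(lo)=1, len(hi)=1, max(lo)=4)
Step 3: insert 49 -> lo=[4, 30] hi=[49] -> (len(lo)=2, len(hi)=1, max(lo)=30)
Step 4: insert 31 -> lo=[4, 30] hi=[31, 49] -> (len(lo)=2, len(hi)=2, max(lo)=30)
Step 5: insert 4 -> lo=[4, 4, 30] hi=[31, 49] -> (len(lo)=3, len(hi)=2, max(lo)=30)
Step 6: insert 29 -> lo=[4, 4, 29] hi=[30, 31, 49] -> (len(lo)=3, len(hi)=3, max(lo)=29)
Step 7: insert 45 -> lo=[4, 4, 29, 30] hi=[31, 45, 49] -> (len(lo)=4, len(hi)=3, max(lo)=30)

Answer: (1,0,30) (1,1,4) (2,1,30) (2,2,30) (3,2,30) (3,3,29) (4,3,30)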